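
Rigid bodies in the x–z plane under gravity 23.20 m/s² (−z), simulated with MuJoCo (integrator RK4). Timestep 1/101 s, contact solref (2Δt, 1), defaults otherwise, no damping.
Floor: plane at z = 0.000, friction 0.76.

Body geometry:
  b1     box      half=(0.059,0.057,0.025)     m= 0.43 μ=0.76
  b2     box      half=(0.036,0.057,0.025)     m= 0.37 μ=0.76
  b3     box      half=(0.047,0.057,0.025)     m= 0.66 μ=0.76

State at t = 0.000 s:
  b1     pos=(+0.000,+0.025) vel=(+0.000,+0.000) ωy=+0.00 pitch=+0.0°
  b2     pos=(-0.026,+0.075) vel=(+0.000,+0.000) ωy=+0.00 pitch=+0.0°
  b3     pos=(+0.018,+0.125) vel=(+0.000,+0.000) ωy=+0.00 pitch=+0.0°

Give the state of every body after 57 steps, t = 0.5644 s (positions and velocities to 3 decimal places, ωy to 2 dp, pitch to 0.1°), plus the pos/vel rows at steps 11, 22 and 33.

State at t = 0.5644 s:
  b1     pos=(+0.000,+0.025) vel=(+0.000,+0.000) ωy=+0.00 pitch=+0.0°
  b2     pos=(-0.027,+0.075) vel=(+0.000,+0.000) ωy=+0.00 pitch=+0.0°
  b3     pos=(+0.129,+0.025) vel=(+0.000,+0.000) ωy=+0.00 pitch=+180.0°

Key-timestep trajectory:
   step    t(s)  b1.x    b1.z    b1.vx   b1.vz   b2.x    b2.z    b2.vx   b2.vz   b3.x    b3.z    b3.vx   b3.vz 
     11  0.1089   +0.000  +0.025  -0.001  +0.002   -0.026  +0.074  -0.003  +0.004   +0.036  +0.108  +0.300  -0.545
     22  0.2178   +0.000  +0.025  -0.001  +0.002   -0.027  +0.075  -0.003  +0.001   +0.094  +0.082  +0.659  -0.657
     33  0.3267   +0.000  +0.025  +0.000  +0.000   -0.027  +0.075  +0.000  +0.000   +0.130  +0.020  -0.030  +0.163


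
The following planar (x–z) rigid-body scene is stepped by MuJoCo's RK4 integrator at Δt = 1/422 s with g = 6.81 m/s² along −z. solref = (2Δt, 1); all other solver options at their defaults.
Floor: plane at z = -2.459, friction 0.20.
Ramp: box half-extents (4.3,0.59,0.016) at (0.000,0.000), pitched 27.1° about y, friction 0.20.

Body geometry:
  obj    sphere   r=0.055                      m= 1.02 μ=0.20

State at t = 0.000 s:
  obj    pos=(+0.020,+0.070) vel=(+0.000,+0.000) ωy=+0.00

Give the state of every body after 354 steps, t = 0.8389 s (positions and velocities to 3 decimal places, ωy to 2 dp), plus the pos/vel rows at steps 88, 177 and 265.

State at t = 0.8389 s:
  obj    pos=(+0.714,-0.286) vel=(+1.655,-0.847) ωy=+33.79

Key-timestep trajectory:
   step    t(s)  obj.x    obj.z    obj.vx   obj.vz 
     88  0.2085   +0.063  +0.048  +0.411  -0.211
    177  0.4194   +0.193  -0.019  +0.827  -0.423
    265  0.6280   +0.409  -0.129  +1.239  -0.634


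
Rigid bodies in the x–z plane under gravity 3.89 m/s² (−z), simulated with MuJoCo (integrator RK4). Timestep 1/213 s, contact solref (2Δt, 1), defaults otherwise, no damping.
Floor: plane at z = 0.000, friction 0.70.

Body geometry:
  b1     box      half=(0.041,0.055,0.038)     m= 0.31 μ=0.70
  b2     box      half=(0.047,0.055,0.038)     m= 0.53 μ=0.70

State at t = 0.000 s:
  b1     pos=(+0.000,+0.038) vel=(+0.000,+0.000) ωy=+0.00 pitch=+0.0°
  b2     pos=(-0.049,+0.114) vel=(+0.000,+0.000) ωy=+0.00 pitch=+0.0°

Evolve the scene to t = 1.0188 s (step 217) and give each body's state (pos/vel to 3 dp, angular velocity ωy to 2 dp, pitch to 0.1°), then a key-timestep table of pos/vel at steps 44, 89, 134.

State at t = 1.0188 s:
  b1     pos=(+0.000,+0.038) vel=(+0.000,+0.000) ωy=+0.00 pitch=+0.0°
  b2     pos=(-0.094,+0.047) vel=(+0.000,+0.000) ωy=+0.00 pitch=-90.0°

Key-timestep trajectory:
   step    t(s)  b1.x    b1.z    b1.vx   b1.vz   b2.x    b2.z    b2.vx   b2.vz 
     44  0.2066   +0.000  +0.038  +0.000  +0.000   -0.060  +0.110  -0.113  -0.068
     89  0.4178   +0.000  +0.038  +0.000  +0.000   -0.092  +0.048  -0.306  -0.419
    134  0.6291   +0.000  +0.038  +0.000  +0.000   -0.098  +0.050  +0.107  -0.072


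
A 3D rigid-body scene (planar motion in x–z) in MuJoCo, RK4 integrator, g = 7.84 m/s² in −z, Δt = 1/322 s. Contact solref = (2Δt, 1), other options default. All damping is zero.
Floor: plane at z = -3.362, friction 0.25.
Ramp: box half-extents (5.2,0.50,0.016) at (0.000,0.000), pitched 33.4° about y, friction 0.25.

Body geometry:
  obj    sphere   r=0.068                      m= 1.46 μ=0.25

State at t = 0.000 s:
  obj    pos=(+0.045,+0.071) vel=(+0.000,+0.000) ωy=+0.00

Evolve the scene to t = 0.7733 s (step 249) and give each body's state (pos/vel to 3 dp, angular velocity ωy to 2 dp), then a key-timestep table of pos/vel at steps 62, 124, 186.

State at t = 0.7733 s:
  obj    pos=(+0.815,-0.437) vel=(+1.990,-1.312) ωy=+35.05

Key-timestep trajectory:
   step    t(s)  obj.x    obj.z    obj.vx   obj.vz 
     62  0.1925   +0.093  +0.039  +0.496  -0.327
    124  0.3851   +0.236  -0.055  +0.991  -0.654
    186  0.5776   +0.474  -0.212  +1.487  -0.980


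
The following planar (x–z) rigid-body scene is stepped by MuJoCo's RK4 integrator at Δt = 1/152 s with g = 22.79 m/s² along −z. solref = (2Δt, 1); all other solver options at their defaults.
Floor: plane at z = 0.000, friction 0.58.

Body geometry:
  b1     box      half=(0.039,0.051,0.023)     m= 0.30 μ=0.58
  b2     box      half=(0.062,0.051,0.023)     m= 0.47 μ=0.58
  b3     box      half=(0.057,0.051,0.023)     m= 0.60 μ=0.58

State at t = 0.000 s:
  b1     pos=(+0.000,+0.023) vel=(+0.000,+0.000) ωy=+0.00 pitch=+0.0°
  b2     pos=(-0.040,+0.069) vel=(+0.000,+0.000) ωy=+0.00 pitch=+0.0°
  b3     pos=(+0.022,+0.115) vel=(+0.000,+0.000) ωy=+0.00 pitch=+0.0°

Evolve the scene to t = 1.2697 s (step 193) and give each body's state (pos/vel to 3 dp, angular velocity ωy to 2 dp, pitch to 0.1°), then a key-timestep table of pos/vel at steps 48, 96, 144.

State at t = 1.2697 s:
  b1     pos=(+0.001,+0.023) vel=(+0.002,+0.000) ωy=+0.00 pitch=+0.0°
  b2     pos=(-0.057,+0.060) vel=(+0.000,-0.001) ωy=+0.05 pitch=-44.3°
  b3     pos=(+0.075,+0.057) vel=(+0.000,+0.000) ωy=+0.00 pitch=+90.0°

Key-timestep trajectory:
   step    t(s)  b1.x    b1.z    b1.vx   b1.vz   b2.x    b2.z    b2.vx   b2.vz   b3.x    b3.z    b3.vx   b3.vz 
     48  0.3158   +0.000  +0.023  -0.002  +0.001   -0.040  +0.069  -0.006  +0.001   +0.041  +0.104  +0.275  -0.368
     96  0.6316   +0.000  +0.023  +0.000  +0.000   -0.057  +0.061  +0.261  -0.127   +0.075  +0.057  +0.021  +0.004
    144  0.9474   +0.000  +0.023  +0.002  +0.000   -0.057  +0.060  +0.000  -0.001   +0.075  +0.057  +0.000  +0.000


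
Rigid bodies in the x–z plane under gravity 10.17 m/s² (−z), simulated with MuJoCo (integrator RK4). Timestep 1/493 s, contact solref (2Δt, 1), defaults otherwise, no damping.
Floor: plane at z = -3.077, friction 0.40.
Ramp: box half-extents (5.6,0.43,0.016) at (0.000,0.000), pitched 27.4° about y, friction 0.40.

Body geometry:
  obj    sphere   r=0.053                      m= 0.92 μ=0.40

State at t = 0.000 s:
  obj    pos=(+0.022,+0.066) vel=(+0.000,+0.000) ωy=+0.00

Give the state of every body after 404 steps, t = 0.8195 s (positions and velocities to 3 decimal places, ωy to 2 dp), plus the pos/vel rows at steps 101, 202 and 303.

State at t = 0.8195 s:
  obj    pos=(+1.019,-0.450) vel=(+2.432,-1.261) ωy=+51.68

Key-timestep trajectory:
   step    t(s)  obj.x    obj.z    obj.vx   obj.vz 
    101  0.2049   +0.084  +0.034  +0.608  -0.315
    202  0.4097   +0.271  -0.063  +1.216  -0.630
    303  0.6146   +0.583  -0.224  +1.824  -0.946


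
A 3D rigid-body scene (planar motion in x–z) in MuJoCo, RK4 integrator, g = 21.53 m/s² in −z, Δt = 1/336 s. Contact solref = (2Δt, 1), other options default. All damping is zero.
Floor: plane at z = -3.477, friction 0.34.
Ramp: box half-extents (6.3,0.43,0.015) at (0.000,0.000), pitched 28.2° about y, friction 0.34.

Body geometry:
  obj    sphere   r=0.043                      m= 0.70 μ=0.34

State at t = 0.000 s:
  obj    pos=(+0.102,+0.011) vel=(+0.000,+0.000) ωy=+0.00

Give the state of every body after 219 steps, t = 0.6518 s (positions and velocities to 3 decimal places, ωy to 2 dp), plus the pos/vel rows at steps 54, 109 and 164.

State at t = 0.6518 s:
  obj    pos=(+1.463,-0.718) vel=(+4.175,-2.238) ωy=+110.14

Key-timestep trajectory:
   step    t(s)  obj.x    obj.z    obj.vx   obj.vz 
     54  0.1607   +0.185  -0.033  +1.030  -0.552
    109  0.3244   +0.439  -0.170  +2.078  -1.114
    164  0.4881   +0.865  -0.398  +3.126  -1.676


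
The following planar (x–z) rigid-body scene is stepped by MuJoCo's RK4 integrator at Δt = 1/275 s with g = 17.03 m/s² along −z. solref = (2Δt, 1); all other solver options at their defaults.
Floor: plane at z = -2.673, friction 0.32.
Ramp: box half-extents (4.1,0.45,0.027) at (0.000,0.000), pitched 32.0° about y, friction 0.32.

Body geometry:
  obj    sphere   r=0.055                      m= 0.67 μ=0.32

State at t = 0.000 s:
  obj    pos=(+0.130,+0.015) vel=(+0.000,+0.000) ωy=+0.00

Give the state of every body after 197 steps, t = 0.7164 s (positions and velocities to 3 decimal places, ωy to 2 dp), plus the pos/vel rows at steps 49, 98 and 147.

State at t = 0.7164 s:
  obj    pos=(+1.533,-0.861) vel=(+3.916,-2.447) ωy=+83.94

Key-timestep trajectory:
   step    t(s)  obj.x    obj.z    obj.vx   obj.vz 
     49  0.1782   +0.217  -0.039  +0.974  -0.609
     98  0.3564   +0.477  -0.202  +1.948  -1.217
    147  0.5345   +0.911  -0.473  +2.922  -1.826


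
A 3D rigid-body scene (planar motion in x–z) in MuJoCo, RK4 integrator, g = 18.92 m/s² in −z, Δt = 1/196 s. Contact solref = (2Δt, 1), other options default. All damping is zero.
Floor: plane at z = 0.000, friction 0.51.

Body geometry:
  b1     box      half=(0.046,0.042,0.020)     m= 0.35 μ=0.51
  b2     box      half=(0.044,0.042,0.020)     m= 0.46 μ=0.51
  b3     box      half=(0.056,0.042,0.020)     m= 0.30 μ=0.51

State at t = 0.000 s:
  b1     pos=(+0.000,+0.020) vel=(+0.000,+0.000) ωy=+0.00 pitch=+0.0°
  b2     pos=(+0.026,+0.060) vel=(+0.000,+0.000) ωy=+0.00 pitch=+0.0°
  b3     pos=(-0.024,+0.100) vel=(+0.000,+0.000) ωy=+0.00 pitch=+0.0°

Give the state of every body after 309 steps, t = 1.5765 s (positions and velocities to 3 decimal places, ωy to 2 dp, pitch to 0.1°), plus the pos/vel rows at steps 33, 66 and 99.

State at t = 1.5765 s:
  b1     pos=(+0.000,+0.020) vel=(+0.000,+0.000) ωy=+0.00 pitch=+0.0°
  b2     pos=(+0.026,+0.060) vel=(+0.000,+0.000) ωy=+0.00 pitch=+0.0°
  b3     pos=(-0.175,+0.020) vel=(+0.000,+0.000) ωy=+0.00 pitch=+180.0°

Key-timestep trajectory:
   step    t(s)  b1.x    b1.z    b1.vx   b1.vz   b2.x    b2.z    b2.vx   b2.vz   b3.x    b3.z    b3.vx   b3.vz 
     33  0.1684   +0.000  +0.020  +0.000  +0.000   +0.026  +0.060  +0.000  +0.000   -0.052  +0.074  -0.537  -0.508
     66  0.3367   +0.000  +0.020  +0.000  +0.000   +0.026  +0.060  +0.000  +0.000   -0.107  +0.059  -0.167  +0.024
     99  0.5051   +0.000  +0.020  +0.000  +0.000   +0.026  +0.060  +0.000  +0.000   -0.137  +0.055  -0.355  -0.134


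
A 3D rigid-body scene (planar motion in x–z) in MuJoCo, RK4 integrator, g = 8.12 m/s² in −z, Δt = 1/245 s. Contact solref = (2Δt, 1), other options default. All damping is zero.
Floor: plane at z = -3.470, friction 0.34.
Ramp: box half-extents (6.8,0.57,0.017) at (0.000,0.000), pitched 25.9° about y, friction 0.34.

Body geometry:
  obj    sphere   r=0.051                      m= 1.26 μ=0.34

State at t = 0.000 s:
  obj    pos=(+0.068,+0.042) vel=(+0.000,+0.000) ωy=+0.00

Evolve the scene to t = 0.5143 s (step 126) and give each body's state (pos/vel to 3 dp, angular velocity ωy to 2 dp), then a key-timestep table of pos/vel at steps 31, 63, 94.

State at t = 0.5143 s:
  obj    pos=(+0.370,-0.104) vel=(+1.172,-0.569) ωy=+25.54

Key-timestep trajectory:
   step    t(s)  obj.x    obj.z    obj.vx   obj.vz 
     31  0.1265   +0.086  +0.034  +0.288  -0.140
     63  0.2571   +0.144  +0.006  +0.586  -0.285
     94  0.3837   +0.236  -0.039  +0.874  -0.425


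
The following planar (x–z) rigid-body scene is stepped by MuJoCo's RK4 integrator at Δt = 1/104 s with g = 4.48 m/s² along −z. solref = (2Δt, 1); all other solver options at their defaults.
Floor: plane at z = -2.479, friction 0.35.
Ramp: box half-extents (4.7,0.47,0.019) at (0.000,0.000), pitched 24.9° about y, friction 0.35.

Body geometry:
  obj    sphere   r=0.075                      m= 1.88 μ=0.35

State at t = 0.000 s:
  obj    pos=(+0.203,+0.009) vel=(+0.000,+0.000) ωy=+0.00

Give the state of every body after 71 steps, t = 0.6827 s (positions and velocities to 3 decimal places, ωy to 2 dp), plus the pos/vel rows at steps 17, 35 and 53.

State at t = 0.6827 s:
  obj    pos=(+0.488,-0.123) vel=(+0.834,-0.387) ωy=+12.26

Key-timestep trajectory:
   step    t(s)  obj.x    obj.z    obj.vx   obj.vz 
     17  0.1635   +0.219  +0.002  +0.200  -0.093
     35  0.3365   +0.272  -0.023  +0.411  -0.191
     53  0.5096   +0.362  -0.064  +0.623  -0.289


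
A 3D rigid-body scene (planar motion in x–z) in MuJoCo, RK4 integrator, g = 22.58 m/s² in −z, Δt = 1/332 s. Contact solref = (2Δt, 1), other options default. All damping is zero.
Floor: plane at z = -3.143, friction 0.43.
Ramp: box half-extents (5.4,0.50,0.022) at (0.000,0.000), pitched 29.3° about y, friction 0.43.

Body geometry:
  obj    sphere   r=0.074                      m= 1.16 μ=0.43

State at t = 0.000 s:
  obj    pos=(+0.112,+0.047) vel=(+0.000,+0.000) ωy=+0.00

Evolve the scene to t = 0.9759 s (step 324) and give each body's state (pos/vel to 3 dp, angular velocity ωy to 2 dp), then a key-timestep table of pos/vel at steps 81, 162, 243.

State at t = 0.9759 s:
  obj    pos=(+3.390,-1.792) vel=(+6.717,-3.770) ωy=+104.08

Key-timestep trajectory:
   step    t(s)  obj.x    obj.z    obj.vx   obj.vz 
     81  0.2440   +0.317  -0.068  +1.680  -0.943
    162  0.4880   +0.932  -0.413  +3.359  -1.885
    243  0.7319   +1.956  -0.988  +5.038  -2.827


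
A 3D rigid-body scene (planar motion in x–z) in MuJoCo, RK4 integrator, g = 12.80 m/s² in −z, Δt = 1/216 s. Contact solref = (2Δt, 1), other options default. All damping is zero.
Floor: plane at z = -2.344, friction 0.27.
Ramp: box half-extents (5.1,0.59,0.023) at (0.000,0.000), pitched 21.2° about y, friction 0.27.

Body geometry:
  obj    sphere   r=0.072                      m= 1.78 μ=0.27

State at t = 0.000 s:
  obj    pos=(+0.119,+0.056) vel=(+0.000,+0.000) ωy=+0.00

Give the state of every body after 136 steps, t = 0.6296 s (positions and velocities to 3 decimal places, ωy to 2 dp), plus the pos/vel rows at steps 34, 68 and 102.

State at t = 0.6296 s:
  obj    pos=(+0.730,-0.181) vel=(+1.941,-0.753) ωy=+28.91

Key-timestep trajectory:
   step    t(s)  obj.x    obj.z    obj.vx   obj.vz 
     34  0.1574   +0.157  +0.041  +0.485  -0.188
     68  0.3148   +0.272  -0.004  +0.971  -0.376
    102  0.4722   +0.463  -0.078  +1.456  -0.565


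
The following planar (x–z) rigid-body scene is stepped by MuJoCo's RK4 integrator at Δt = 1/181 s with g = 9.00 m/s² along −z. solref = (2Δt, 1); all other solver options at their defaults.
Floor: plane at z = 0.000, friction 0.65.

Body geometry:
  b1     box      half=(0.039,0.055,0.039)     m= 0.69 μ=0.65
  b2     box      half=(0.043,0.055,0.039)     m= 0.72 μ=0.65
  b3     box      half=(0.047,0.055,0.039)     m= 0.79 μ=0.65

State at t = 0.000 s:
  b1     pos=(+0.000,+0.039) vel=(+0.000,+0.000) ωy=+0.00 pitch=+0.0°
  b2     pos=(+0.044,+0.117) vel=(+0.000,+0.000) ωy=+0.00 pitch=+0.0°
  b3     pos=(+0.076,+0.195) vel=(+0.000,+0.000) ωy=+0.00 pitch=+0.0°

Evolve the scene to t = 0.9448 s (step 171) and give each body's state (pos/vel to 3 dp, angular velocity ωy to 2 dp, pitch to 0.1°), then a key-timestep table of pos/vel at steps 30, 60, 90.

State at t = 0.9448 s:
  b1     pos=(+0.000,+0.039) vel=(+0.000,+0.000) ωy=+0.00 pitch=+0.0°
  b2     pos=(+0.089,+0.043) vel=(+0.000,+0.000) ωy=+0.00 pitch=+90.0°
  b3     pos=(+0.293,+0.039) vel=(+0.000,+0.000) ωy=+0.00 pitch=+180.0°

Key-timestep trajectory:
   step    t(s)  b1.x    b1.z    b1.vx   b1.vz   b2.x    b2.z    b2.vx   b2.vz   b3.x    b3.z    b3.vx   b3.vz 
     30  0.1657   +0.000  +0.039  -0.001  +0.000   +0.056  +0.113  +0.159  -0.085   +0.111  +0.177  +0.441  -0.330
     60  0.3315   +0.000  +0.039  +0.000  +0.000   +0.091  +0.040  -0.079  -0.327   +0.205  +0.046  +0.617  -0.027
     90  0.4972   +0.000  +0.039  +0.000  +0.000   +0.089  +0.043  +0.000  +0.000   +0.260  +0.059  +0.332  -0.084


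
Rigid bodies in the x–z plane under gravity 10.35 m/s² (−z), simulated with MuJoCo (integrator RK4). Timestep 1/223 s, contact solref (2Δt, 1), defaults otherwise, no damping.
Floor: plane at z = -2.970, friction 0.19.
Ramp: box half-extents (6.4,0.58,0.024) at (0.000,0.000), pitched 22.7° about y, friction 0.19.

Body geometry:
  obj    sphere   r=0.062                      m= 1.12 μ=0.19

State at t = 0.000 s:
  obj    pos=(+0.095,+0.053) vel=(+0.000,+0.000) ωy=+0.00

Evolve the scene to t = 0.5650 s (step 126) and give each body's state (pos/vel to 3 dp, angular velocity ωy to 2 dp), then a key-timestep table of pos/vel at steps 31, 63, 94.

State at t = 0.5650 s:
  obj    pos=(+0.515,-0.122) vel=(+1.487,-0.622) ωy=+25.99

Key-timestep trajectory:
   step    t(s)  obj.x    obj.z    obj.vx   obj.vz 
     31  0.1390   +0.121  +0.043  +0.366  -0.153
     63  0.2825   +0.200  +0.009  +0.744  -0.311
     94  0.4215   +0.329  -0.044  +1.110  -0.464


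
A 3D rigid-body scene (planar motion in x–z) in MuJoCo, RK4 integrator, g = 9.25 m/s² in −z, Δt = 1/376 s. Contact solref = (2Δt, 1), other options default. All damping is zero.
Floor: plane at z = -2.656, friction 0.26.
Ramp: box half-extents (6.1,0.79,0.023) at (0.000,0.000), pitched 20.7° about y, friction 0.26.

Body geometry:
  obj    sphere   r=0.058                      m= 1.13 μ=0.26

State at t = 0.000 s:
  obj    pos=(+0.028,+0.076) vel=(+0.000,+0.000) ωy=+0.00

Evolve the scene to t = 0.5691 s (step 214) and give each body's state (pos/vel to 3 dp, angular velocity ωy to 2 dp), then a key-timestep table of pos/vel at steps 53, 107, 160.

State at t = 0.5691 s:
  obj    pos=(+0.382,-0.058) vel=(+1.243,-0.470) ωy=+22.91

Key-timestep trajectory:
   step    t(s)  obj.x    obj.z    obj.vx   obj.vz 
     53  0.1410   +0.050  +0.068  +0.308  -0.116
    107  0.2846   +0.116  +0.043  +0.622  -0.235
    160  0.4255   +0.226  +0.001  +0.930  -0.351


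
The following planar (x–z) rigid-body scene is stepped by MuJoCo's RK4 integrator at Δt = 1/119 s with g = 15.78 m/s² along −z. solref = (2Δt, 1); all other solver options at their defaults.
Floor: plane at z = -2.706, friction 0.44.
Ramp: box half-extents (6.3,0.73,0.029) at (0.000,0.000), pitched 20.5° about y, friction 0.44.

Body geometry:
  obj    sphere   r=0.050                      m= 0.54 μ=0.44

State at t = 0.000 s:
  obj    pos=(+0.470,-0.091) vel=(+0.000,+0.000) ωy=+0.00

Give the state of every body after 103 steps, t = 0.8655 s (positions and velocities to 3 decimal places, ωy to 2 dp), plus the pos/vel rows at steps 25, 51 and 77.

State at t = 0.8655 s:
  obj    pos=(+1.855,-0.609) vel=(+3.199,-1.196) ωy=+68.32

Key-timestep trajectory:
   step    t(s)  obj.x    obj.z    obj.vx   obj.vz 
     25  0.2101   +0.552  -0.122  +0.777  -0.290
     51  0.4286   +0.809  -0.218  +1.584  -0.592
     77  0.6471   +1.244  -0.381  +2.392  -0.894


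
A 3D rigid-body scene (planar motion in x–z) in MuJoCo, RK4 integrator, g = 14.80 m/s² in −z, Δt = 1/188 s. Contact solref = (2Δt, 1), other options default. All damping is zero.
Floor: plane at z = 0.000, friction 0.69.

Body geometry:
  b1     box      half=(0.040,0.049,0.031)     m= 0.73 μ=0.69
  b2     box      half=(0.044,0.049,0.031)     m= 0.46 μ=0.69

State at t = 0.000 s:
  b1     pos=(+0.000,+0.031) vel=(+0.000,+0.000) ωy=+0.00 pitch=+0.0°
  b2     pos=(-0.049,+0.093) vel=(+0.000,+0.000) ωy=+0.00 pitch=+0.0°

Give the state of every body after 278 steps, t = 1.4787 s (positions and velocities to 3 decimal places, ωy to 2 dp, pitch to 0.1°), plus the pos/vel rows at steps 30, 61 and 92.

State at t = 1.4787 s:
  b1     pos=(+0.000,+0.031) vel=(+0.000,+0.000) ωy=+0.00 pitch=+0.0°
  b2     pos=(-0.091,+0.044) vel=(+0.000,+0.000) ωy=+0.00 pitch=-90.0°

Key-timestep trajectory:
   step    t(s)  b1.x    b1.z    b1.vx   b1.vz   b2.x    b2.z    b2.vx   b2.vz 
     30  0.1596   +0.000  +0.031  +0.000  +0.000   -0.076  +0.060  -0.274  -0.853
     61  0.3245   +0.000  +0.031  +0.000  +0.000   -0.112  +0.053  +0.005  -0.001
     92  0.4894   +0.000  +0.031  +0.000  +0.000   -0.086  +0.046  +0.015  +0.047


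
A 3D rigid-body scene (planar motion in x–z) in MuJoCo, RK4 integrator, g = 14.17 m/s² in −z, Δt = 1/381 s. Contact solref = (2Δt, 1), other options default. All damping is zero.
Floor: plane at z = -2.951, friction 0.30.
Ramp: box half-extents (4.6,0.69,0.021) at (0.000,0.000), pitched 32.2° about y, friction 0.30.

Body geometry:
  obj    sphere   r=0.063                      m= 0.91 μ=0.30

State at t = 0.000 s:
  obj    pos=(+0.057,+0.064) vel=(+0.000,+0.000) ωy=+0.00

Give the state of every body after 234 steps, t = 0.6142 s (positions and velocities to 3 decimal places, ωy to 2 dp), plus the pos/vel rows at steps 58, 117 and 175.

State at t = 0.6142 s:
  obj    pos=(+0.918,-0.479) vel=(+2.803,-1.765) ωy=+52.57

Key-timestep trajectory:
   step    t(s)  obj.x    obj.z    obj.vx   obj.vz 
     58  0.1522   +0.110  +0.030  +0.695  -0.438
    117  0.3071   +0.272  -0.072  +1.402  -0.883
    175  0.4593   +0.538  -0.240  +2.096  -1.320


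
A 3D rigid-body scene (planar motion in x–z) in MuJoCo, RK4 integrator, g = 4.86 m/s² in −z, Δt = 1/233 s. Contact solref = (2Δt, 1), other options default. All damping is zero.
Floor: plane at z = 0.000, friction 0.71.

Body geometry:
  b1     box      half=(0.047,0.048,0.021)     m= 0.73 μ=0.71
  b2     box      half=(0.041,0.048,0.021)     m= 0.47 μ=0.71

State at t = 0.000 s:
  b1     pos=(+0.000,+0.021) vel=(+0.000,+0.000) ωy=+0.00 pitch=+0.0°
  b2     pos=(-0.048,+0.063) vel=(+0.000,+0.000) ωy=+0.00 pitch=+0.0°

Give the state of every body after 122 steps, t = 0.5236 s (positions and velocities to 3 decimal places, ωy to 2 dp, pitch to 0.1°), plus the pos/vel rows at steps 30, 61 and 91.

State at t = 0.5236 s:
  b1     pos=(+0.000,+0.021) vel=(+0.000,+0.000) ωy=+0.00 pitch=+0.0°
  b2     pos=(-0.089,+0.042) vel=(-0.144,+0.084) ωy=-3.40 pitch=-95.0°

Key-timestep trajectory:
   step    t(s)  b1.x    b1.z    b1.vx   b1.vz   b2.x    b2.z    b2.vx   b2.vz 
     30  0.1288   +0.000  +0.021  +0.000  +0.000   -0.049  +0.063  -0.014  -0.001
     61  0.2618   +0.000  +0.021  +0.000  +0.000   -0.053  +0.062  -0.053  -0.015
     91  0.3906   +0.000  +0.021  +0.000  +0.000   -0.064  +0.054  -0.117  -0.165


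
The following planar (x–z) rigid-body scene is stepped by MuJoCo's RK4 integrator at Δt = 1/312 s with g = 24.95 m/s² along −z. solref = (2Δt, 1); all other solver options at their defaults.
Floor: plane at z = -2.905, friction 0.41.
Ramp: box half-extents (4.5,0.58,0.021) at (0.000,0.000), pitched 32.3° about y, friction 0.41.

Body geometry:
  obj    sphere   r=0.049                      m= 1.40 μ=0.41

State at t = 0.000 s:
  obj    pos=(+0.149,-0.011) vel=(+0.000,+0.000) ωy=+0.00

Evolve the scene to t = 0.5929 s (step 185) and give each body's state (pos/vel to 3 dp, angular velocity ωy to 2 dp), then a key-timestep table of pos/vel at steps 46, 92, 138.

State at t = 0.5929 s:
  obj    pos=(+1.564,-0.906) vel=(+4.773,-3.017) ωy=+115.22

Key-timestep trajectory:
   step    t(s)  obj.x    obj.z    obj.vx   obj.vz 
     46  0.1474   +0.236  -0.067  +1.187  -0.750
     92  0.2949   +0.499  -0.233  +2.374  -1.501
    138  0.4423   +0.936  -0.509  +3.560  -2.251


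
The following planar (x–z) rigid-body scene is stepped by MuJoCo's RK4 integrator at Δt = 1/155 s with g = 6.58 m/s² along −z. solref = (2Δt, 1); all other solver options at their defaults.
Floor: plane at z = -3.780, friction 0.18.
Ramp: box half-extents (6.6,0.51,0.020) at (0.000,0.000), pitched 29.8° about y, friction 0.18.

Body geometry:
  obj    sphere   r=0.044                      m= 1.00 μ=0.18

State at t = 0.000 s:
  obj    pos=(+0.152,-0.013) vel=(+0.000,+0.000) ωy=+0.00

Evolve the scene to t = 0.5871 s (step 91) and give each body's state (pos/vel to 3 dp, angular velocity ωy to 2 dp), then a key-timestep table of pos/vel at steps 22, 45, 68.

State at t = 0.5871 s:
  obj    pos=(+0.501,-0.213) vel=(+1.190,-0.682) ωy=+31.14

Key-timestep trajectory:
   step    t(s)  obj.x    obj.z    obj.vx   obj.vz 
     22  0.1419   +0.172  -0.025  +0.288  -0.165
     45  0.2903   +0.237  -0.062  +0.589  -0.337
     68  0.4387   +0.347  -0.125  +0.889  -0.509


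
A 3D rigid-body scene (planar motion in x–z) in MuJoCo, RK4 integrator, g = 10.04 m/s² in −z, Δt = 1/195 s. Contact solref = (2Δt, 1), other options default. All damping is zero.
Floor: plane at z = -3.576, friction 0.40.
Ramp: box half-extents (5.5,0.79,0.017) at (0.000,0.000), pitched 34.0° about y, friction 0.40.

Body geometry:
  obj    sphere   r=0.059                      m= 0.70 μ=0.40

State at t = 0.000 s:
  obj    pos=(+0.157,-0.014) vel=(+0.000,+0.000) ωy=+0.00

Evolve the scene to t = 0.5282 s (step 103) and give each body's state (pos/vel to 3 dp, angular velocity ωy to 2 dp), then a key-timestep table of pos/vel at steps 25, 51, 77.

State at t = 0.5282 s:
  obj    pos=(+0.621,-0.327) vel=(+1.756,-1.185) ωy=+35.89

Key-timestep trajectory:
   step    t(s)  obj.x    obj.z    obj.vx   obj.vz 
     25  0.1282   +0.184  -0.033  +0.426  -0.288
     51  0.2615   +0.271  -0.091  +0.870  -0.587
     77  0.3949   +0.416  -0.189  +1.313  -0.886


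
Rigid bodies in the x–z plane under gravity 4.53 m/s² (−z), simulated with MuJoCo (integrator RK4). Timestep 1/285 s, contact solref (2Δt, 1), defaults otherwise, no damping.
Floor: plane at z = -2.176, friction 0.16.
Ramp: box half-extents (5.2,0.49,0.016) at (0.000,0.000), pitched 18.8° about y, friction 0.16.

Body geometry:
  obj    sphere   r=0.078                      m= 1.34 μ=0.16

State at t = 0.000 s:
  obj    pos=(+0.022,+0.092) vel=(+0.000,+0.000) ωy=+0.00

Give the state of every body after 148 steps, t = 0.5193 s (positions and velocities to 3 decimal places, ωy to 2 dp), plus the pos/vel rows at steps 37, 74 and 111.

State at t = 0.5193 s:
  obj    pos=(+0.155,+0.046) vel=(+0.513,-0.175) ωy=+6.94

Key-timestep trajectory:
   step    t(s)  obj.x    obj.z    obj.vx   obj.vz 
     37  0.1298   +0.030  +0.089  +0.128  -0.044
     74  0.2596   +0.055  +0.080  +0.256  -0.087
    111  0.3895   +0.097  +0.066  +0.385  -0.131


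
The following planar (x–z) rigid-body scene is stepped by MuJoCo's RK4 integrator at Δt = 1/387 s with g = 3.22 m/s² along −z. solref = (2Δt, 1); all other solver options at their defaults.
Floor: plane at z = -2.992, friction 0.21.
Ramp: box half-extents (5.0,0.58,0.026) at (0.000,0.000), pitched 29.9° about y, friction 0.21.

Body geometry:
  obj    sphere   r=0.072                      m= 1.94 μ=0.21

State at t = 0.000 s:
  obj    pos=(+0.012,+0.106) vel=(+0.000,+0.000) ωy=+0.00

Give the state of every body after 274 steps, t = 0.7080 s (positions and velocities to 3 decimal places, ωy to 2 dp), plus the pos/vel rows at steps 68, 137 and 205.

State at t = 0.7080 s:
  obj    pos=(+0.261,-0.037) vel=(+0.704,-0.405) ωy=+11.27

Key-timestep trajectory:
   step    t(s)  obj.x    obj.z    obj.vx   obj.vz 
     68  0.1757   +0.027  +0.097  +0.175  -0.100
    137  0.3540   +0.074  +0.070  +0.352  -0.202
    205  0.5297   +0.152  +0.026  +0.527  -0.303


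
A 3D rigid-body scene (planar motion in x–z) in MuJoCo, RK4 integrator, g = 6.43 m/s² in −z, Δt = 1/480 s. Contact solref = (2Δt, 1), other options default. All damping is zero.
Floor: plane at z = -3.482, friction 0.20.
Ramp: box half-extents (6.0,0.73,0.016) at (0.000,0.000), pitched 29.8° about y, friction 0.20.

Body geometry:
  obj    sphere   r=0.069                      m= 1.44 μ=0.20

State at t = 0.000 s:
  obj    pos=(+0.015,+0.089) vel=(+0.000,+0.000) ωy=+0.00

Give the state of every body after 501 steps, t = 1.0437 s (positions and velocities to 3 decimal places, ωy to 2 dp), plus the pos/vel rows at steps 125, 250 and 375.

State at t = 1.0437 s:
  obj    pos=(+1.094,-0.529) vel=(+2.067,-1.184) ωy=+34.52

Key-timestep trajectory:
   step    t(s)  obj.x    obj.z    obj.vx   obj.vz 
    125  0.2604   +0.082  +0.051  +0.516  -0.295
    250  0.5208   +0.284  -0.065  +1.032  -0.591
    375  0.7812   +0.620  -0.257  +1.548  -0.886


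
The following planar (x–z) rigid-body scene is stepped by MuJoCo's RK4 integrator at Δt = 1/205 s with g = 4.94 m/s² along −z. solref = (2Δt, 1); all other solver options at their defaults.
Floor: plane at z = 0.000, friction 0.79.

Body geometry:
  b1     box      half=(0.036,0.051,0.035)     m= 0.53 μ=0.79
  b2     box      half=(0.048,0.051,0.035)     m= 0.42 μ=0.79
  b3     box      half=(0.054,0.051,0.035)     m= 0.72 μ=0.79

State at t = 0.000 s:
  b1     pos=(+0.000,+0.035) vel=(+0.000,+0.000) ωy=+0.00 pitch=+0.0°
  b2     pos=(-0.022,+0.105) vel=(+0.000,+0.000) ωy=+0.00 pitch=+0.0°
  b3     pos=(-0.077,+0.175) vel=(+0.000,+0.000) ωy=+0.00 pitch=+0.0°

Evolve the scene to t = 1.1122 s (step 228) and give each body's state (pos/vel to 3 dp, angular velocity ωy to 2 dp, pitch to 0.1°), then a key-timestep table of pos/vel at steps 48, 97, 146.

State at t = 1.1122 s:
  b1     pos=(+0.000,+0.035) vel=(+0.000,+0.000) ωy=+0.00 pitch=+0.0°
  b2     pos=(-0.075,+0.048) vel=(+0.000,+0.000) ωy=+0.00 pitch=-90.0°
  b3     pos=(-0.280,+0.035) vel=(+0.000,+0.000) ωy=+0.00 pitch=+180.0°

Key-timestep trajectory:
   step    t(s)  b1.x    b1.z    b1.vx   b1.vz   b2.x    b2.z    b2.vx   b2.vz   b3.x    b3.z    b3.vx   b3.vz 
     48  0.2341   +0.000  +0.035  +0.000  +0.000   -0.034  +0.108  -0.128  +0.007   -0.110  +0.155  -0.290  -0.249
     97  0.4732   +0.000  +0.035  +0.000  +0.000   -0.082  +0.052  -0.183  -0.588   -0.195  +0.055  -0.248  +0.176
    146  0.7122   +0.000  +0.035  +0.000  +0.000   -0.075  +0.048  -0.001  +0.001   -0.240  +0.063  -0.196  -0.043


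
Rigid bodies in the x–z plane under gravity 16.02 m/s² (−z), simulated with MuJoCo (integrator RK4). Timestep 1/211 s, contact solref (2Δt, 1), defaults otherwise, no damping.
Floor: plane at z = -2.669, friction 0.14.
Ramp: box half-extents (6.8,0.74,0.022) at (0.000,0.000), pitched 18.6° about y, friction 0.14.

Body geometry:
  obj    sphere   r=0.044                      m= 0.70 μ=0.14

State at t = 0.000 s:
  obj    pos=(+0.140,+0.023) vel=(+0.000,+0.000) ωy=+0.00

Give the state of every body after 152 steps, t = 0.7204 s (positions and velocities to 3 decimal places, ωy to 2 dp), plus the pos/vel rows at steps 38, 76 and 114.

State at t = 0.7204 s:
  obj    pos=(+1.038,-0.280) vel=(+2.492,-0.839) ωy=+59.73

Key-timestep trajectory:
   step    t(s)  obj.x    obj.z    obj.vx   obj.vz 
     38  0.1801   +0.196  +0.004  +0.623  -0.210
     76  0.3602   +0.364  -0.053  +1.246  -0.419
    114  0.5403   +0.645  -0.147  +1.869  -0.629


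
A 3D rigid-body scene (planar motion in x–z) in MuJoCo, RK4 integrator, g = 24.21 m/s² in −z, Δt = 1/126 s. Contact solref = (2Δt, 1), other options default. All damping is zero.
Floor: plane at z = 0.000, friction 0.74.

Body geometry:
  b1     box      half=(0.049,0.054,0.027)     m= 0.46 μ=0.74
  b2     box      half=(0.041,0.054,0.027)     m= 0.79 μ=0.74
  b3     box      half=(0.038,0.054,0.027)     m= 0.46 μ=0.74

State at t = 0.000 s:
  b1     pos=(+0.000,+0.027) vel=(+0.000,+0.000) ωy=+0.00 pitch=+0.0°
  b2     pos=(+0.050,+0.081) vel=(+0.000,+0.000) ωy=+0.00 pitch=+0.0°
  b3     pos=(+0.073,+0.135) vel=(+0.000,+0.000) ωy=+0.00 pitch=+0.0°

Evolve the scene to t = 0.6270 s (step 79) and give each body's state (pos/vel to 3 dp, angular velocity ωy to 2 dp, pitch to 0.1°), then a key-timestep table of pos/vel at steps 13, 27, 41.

State at t = 0.6270 s:
  b1     pos=(+0.000,+0.027) vel=(+0.000,+0.000) ωy=+0.00 pitch=+0.0°
  b2     pos=(+0.083,+0.041) vel=(+0.000,+0.000) ωy=+0.00 pitch=+90.0°
  b3     pos=(+0.164,+0.038) vel=(+0.000,+0.000) ωy=+0.00 pitch=+90.0°

Key-timestep trajectory:
   step    t(s)  b1.x    b1.z    b1.vx   b1.vz   b2.x    b2.z    b2.vx   b2.vz   b3.x    b3.z    b3.vx   b3.vz 
     13  0.1032   +0.000  +0.027  -0.004  +0.001   +0.060  +0.078  +0.239  -0.102   +0.103  +0.118  +0.652  -0.485
     27  0.2143   +0.000  +0.027  +0.000  +0.000   +0.086  +0.038  -0.085  +0.122   +0.171  +0.038  +0.110  +0.206
     41  0.3254   +0.000  +0.027  +0.000  +0.000   +0.083  +0.041  -0.001  +0.001   +0.162  +0.037  +0.164  -0.055


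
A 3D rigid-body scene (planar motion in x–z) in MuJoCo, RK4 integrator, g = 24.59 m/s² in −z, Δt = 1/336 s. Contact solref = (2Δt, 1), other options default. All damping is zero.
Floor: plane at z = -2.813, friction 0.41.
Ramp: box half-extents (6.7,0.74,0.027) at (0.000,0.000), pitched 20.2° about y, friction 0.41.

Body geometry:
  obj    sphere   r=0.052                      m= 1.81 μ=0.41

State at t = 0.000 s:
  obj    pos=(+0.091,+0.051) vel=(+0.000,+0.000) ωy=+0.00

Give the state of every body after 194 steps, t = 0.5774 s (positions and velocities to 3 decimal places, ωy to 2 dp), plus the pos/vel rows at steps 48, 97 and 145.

State at t = 0.5774 s:
  obj    pos=(+1.040,-0.298) vel=(+3.286,-1.209) ωy=+67.33

Key-timestep trajectory:
   step    t(s)  obj.x    obj.z    obj.vx   obj.vz 
     48  0.1429   +0.149  +0.029  +0.813  -0.299
     97  0.2887   +0.328  -0.037  +1.643  -0.605
    145  0.4315   +0.621  -0.144  +2.456  -0.904


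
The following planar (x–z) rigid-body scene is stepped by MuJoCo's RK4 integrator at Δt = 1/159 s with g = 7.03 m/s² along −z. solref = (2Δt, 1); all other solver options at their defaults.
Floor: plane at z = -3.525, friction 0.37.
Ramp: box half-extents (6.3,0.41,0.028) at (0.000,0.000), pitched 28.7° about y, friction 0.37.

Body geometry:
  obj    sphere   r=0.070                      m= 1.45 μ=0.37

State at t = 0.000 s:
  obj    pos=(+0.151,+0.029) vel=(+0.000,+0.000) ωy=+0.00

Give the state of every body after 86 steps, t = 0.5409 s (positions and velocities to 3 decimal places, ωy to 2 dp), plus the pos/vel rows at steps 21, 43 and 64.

State at t = 0.5409 s:
  obj    pos=(+0.461,-0.140) vel=(+1.144,-0.626) ωy=+18.63

Key-timestep trajectory:
   step    t(s)  obj.x    obj.z    obj.vx   obj.vz 
     21  0.1321   +0.169  +0.019  +0.280  -0.153
     43  0.2704   +0.228  -0.013  +0.572  -0.313
     64  0.4025   +0.322  -0.065  +0.852  -0.466


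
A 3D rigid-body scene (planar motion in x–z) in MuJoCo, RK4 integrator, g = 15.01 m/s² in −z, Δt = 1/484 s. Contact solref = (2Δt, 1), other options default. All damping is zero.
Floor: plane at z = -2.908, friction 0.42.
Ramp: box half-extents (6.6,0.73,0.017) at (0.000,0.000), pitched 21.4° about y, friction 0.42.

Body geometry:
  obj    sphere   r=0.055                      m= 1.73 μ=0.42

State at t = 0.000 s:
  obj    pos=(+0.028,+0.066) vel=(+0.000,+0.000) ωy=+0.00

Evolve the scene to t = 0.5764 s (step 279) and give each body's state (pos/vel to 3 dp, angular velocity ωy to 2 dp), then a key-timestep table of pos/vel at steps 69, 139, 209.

State at t = 0.5764 s:
  obj    pos=(+0.633,-0.171) vel=(+2.100,-0.823) ωy=+41.00

Key-timestep trajectory:
   step    t(s)  obj.x    obj.z    obj.vx   obj.vz 
     69  0.1426   +0.065  +0.052  +0.519  -0.204
    139  0.2872   +0.178  +0.007  +1.046  -0.410
    209  0.4318   +0.368  -0.067  +1.573  -0.616


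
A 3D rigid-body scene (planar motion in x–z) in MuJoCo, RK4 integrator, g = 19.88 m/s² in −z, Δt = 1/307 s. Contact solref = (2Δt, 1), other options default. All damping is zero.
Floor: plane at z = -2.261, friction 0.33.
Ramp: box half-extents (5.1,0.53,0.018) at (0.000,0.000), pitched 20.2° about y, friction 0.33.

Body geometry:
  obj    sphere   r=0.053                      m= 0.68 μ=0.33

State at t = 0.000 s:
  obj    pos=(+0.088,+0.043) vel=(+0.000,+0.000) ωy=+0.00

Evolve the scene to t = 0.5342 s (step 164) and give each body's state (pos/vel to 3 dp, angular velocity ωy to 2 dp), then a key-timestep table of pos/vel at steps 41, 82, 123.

State at t = 0.5342 s:
  obj    pos=(+0.745,-0.198) vel=(+2.458,-0.904) ωy=+49.41

Key-timestep trajectory:
   step    t(s)  obj.x    obj.z    obj.vx   obj.vz 
     41  0.1336   +0.129  +0.028  +0.615  -0.226
     82  0.2671   +0.252  -0.017  +1.229  -0.452
    123  0.4007   +0.457  -0.093  +1.844  -0.678


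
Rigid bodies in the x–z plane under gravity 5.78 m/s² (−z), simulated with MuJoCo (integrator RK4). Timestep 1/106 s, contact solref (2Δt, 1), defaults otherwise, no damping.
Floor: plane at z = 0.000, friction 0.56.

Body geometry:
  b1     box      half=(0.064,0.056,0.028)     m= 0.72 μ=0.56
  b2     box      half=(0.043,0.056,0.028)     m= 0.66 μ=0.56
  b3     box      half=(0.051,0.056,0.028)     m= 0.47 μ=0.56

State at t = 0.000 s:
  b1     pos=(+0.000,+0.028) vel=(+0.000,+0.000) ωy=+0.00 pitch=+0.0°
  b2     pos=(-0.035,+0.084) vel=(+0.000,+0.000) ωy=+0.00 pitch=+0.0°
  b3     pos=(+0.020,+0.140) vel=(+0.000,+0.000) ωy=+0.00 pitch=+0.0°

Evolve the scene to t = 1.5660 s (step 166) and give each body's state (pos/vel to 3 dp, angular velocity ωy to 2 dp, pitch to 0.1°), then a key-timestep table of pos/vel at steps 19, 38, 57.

State at t = 1.5660 s:
  b1     pos=(+0.000,+0.028) vel=(+0.000,+0.000) ωy=+0.00 pitch=+0.0°
  b2     pos=(-0.035,+0.084) vel=(+0.000,+0.000) ωy=+0.00 pitch=+0.0°
  b3     pos=(+0.140,+0.028) vel=(+0.000,+0.000) ωy=+0.00 pitch=+180.0°

Key-timestep trajectory:
   step    t(s)  b1.x    b1.z    b1.vx   b1.vz   b2.x    b2.z    b2.vx   b2.vz   b3.x    b3.z    b3.vx   b3.vz 
     19  0.1792   +0.000  +0.028  +0.000  +0.000   -0.035  +0.084  +0.000  +0.000   +0.035  +0.127  +0.148  -0.235
     38  0.3585   +0.000  +0.028  +0.000  +0.000   -0.035  +0.084  +0.000  +0.000   +0.077  +0.105  +0.312  -0.064
     57  0.5377   +0.000  +0.028  +0.000  +0.000   -0.035  +0.084  +0.000  +0.000   +0.138  +0.027  +0.434  -0.751


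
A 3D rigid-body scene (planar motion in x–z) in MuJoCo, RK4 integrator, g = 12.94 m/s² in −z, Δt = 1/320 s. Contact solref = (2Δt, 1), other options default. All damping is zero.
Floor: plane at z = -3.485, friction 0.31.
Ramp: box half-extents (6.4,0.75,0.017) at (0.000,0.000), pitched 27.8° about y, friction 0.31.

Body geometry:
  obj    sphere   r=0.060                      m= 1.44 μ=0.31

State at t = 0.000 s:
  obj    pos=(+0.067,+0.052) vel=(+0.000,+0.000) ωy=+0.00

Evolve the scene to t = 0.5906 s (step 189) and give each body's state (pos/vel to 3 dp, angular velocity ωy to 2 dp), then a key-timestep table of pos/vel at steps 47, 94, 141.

State at t = 0.5906 s:
  obj    pos=(+0.732,-0.299) vel=(+2.252,-1.187) ωy=+42.43

Key-timestep trajectory:
   step    t(s)  obj.x    obj.z    obj.vx   obj.vz 
     47  0.1469   +0.108  +0.030  +0.560  -0.295
     94  0.2938   +0.232  -0.035  +1.120  -0.591
    141  0.4406   +0.437  -0.143  +1.680  -0.886


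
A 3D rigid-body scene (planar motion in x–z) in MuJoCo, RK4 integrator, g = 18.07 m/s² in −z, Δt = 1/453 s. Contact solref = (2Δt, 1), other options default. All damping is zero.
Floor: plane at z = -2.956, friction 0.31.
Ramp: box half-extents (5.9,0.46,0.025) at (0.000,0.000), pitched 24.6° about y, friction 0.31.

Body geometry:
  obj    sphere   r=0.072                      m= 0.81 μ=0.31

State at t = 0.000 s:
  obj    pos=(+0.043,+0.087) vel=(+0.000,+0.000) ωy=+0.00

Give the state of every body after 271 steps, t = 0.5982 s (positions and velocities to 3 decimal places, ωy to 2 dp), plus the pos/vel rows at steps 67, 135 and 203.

State at t = 0.5982 s:
  obj    pos=(+0.917,-0.313) vel=(+2.923,-1.338) ωy=+44.64

Key-timestep trajectory:
   step    t(s)  obj.x    obj.z    obj.vx   obj.vz 
     67  0.1479   +0.096  +0.063  +0.723  -0.331
    135  0.2980   +0.260  -0.012  +1.456  -0.667
    203  0.4481   +0.534  -0.138  +2.189  -1.002


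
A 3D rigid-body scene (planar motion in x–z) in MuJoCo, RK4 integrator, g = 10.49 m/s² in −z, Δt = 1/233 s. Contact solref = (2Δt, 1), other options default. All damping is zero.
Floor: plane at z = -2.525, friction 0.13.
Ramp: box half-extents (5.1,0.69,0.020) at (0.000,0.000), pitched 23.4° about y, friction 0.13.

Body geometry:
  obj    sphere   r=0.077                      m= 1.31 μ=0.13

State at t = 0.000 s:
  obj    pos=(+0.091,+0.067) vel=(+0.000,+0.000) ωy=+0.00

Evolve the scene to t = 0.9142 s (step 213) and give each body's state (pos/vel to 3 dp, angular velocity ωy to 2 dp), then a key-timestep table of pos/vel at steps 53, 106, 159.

State at t = 0.9142 s:
  obj    pos=(+1.232,-0.428) vel=(+2.497,-1.080) ωy=+35.32

Key-timestep trajectory:
   step    t(s)  obj.x    obj.z    obj.vx   obj.vz 
     53  0.2275   +0.162  +0.036  +0.621  -0.269
    106  0.4549   +0.374  -0.056  +1.243  -0.538
    159  0.6824   +0.727  -0.209  +1.864  -0.807
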